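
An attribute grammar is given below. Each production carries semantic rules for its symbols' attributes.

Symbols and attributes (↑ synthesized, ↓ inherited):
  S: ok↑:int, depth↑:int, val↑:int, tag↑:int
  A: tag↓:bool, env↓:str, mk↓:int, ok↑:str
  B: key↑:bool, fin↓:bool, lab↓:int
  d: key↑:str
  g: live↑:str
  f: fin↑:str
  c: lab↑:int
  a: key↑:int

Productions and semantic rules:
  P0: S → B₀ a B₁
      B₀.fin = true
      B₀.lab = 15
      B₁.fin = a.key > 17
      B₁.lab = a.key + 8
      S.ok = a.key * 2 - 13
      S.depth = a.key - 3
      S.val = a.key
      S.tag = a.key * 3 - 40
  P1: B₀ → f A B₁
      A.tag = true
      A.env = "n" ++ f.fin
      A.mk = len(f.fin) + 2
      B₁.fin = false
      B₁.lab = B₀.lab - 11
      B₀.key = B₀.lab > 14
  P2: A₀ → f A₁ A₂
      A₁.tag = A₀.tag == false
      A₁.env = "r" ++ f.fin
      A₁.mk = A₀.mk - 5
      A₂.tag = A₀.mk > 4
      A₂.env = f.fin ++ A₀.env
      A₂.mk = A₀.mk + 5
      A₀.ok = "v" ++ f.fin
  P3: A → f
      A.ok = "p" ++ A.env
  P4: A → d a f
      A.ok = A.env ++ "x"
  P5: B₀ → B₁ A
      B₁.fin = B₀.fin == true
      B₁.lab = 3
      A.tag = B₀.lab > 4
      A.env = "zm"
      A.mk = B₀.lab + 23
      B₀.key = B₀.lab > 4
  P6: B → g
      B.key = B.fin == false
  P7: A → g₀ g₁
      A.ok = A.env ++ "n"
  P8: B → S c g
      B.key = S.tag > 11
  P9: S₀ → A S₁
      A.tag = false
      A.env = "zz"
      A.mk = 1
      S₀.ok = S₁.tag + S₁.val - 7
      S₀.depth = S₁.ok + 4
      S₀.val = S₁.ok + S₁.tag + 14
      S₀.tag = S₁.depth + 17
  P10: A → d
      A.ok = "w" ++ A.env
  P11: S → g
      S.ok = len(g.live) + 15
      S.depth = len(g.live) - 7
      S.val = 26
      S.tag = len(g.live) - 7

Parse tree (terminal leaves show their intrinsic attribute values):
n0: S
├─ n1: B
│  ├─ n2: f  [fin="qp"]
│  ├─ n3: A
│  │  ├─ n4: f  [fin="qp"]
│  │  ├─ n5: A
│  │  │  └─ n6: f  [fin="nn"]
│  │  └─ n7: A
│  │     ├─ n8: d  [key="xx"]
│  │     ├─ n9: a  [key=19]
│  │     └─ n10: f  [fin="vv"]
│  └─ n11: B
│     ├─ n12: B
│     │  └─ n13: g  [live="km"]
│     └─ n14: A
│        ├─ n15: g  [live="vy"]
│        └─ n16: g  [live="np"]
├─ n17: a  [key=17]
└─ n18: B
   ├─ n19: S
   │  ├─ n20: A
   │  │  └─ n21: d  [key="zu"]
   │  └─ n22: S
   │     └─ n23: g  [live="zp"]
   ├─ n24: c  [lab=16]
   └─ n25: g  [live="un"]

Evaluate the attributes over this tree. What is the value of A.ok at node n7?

"qpnqpx"

1. n1.fin = true  [true]
2. n1.lab = 15  [15]
3. n2.fin = "qp"  [terminal]
4. n3.tag = true  [true]
5. n3.env = "nqp"  ["n" ++ f.fin]
6. n3.mk = 4  [len(f.fin) + 2]
7. n4.fin = "qp"  [terminal]
8. n5.tag = false  [A₀.tag == false]
9. n5.env = "rqp"  ["r" ++ f.fin]
10. n5.mk = -1  [A₀.mk - 5]
11. n6.fin = "nn"  [terminal]
12. n5.ok = "prqp"  ["p" ++ A.env]
13. n7.tag = false  [A₀.mk > 4]
14. n7.env = "qpnqp"  [f.fin ++ A₀.env]
15. n7.mk = 9  [A₀.mk + 5]
16. n8.key = "xx"  [terminal]
17. n9.key = 19  [terminal]
18. n10.fin = "vv"  [terminal]
19. n7.ok = "qpnqpx"  [A.env ++ "x"]
20. n3.ok = "vqp"  ["v" ++ f.fin]
21. n11.fin = false  [false]
22. n11.lab = 4  [B₀.lab - 11]
23. n12.fin = false  [B₀.fin == true]
24. n12.lab = 3  [3]
25. n13.live = "km"  [terminal]
26. n12.key = true  [B.fin == false]
27. n14.tag = false  [B₀.lab > 4]
28. n14.env = "zm"  ["zm"]
29. n14.mk = 27  [B₀.lab + 23]
30. n15.live = "vy"  [terminal]
31. n16.live = "np"  [terminal]
32. n14.ok = "zmn"  [A.env ++ "n"]
33. n11.key = false  [B₀.lab > 4]
34. n1.key = true  [B₀.lab > 14]
35. n17.key = 17  [terminal]
36. n18.fin = false  [a.key > 17]
37. n18.lab = 25  [a.key + 8]
38. n20.tag = false  [false]
39. n20.env = "zz"  ["zz"]
40. n20.mk = 1  [1]
41. n21.key = "zu"  [terminal]
42. n20.ok = "wzz"  ["w" ++ A.env]
43. n23.live = "zp"  [terminal]
44. n22.ok = 17  [len(g.live) + 15]
45. n22.depth = -5  [len(g.live) - 7]
46. n22.val = 26  [26]
47. n22.tag = -5  [len(g.live) - 7]
48. n19.ok = 14  [S₁.tag + S₁.val - 7]
49. n19.depth = 21  [S₁.ok + 4]
50. n19.val = 26  [S₁.ok + S₁.tag + 14]
51. n19.tag = 12  [S₁.depth + 17]
52. n24.lab = 16  [terminal]
53. n25.live = "un"  [terminal]
54. n18.key = true  [S.tag > 11]
55. n0.ok = 21  [a.key * 2 - 13]
56. n0.depth = 14  [a.key - 3]
57. n0.val = 17  [a.key]
58. n0.tag = 11  [a.key * 3 - 40]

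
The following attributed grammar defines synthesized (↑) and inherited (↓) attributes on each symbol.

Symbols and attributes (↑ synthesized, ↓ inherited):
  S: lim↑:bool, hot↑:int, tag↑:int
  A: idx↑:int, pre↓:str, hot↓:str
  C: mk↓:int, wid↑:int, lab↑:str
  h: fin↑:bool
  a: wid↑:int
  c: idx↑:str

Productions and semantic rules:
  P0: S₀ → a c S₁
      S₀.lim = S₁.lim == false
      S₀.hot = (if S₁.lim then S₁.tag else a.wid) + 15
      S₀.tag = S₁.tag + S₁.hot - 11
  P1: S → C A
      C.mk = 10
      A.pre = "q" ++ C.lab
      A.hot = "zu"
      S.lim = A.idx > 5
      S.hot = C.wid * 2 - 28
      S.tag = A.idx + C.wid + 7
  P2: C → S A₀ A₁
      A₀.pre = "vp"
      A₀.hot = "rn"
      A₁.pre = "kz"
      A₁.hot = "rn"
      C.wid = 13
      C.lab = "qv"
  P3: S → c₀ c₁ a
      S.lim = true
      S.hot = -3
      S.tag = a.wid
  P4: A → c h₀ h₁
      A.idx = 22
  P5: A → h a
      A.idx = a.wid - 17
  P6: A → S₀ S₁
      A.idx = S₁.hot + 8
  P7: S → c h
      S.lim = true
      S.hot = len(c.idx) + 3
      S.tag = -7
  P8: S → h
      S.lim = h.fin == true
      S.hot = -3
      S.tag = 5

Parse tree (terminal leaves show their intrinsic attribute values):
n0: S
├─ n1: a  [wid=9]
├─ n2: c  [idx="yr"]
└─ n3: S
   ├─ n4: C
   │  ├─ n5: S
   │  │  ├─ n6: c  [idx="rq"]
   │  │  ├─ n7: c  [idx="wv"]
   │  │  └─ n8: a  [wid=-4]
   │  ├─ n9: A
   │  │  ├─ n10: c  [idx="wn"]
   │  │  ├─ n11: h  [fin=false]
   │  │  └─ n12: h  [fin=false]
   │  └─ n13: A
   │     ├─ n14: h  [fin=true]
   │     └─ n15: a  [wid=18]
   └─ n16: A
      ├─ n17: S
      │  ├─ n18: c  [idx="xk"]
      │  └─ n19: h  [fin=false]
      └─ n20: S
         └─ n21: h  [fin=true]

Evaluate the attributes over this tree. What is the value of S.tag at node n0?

1. n1.wid = 9  [terminal]
2. n2.idx = "yr"  [terminal]
3. n4.mk = 10  [10]
4. n6.idx = "rq"  [terminal]
5. n7.idx = "wv"  [terminal]
6. n8.wid = -4  [terminal]
7. n5.lim = true  [true]
8. n5.hot = -3  [-3]
9. n5.tag = -4  [a.wid]
10. n9.pre = "vp"  ["vp"]
11. n9.hot = "rn"  ["rn"]
12. n10.idx = "wn"  [terminal]
13. n11.fin = false  [terminal]
14. n12.fin = false  [terminal]
15. n9.idx = 22  [22]
16. n13.pre = "kz"  ["kz"]
17. n13.hot = "rn"  ["rn"]
18. n14.fin = true  [terminal]
19. n15.wid = 18  [terminal]
20. n13.idx = 1  [a.wid - 17]
21. n4.wid = 13  [13]
22. n4.lab = "qv"  ["qv"]
23. n16.pre = "qqv"  ["q" ++ C.lab]
24. n16.hot = "zu"  ["zu"]
25. n18.idx = "xk"  [terminal]
26. n19.fin = false  [terminal]
27. n17.lim = true  [true]
28. n17.hot = 5  [len(c.idx) + 3]
29. n17.tag = -7  [-7]
30. n21.fin = true  [terminal]
31. n20.lim = true  [h.fin == true]
32. n20.hot = -3  [-3]
33. n20.tag = 5  [5]
34. n16.idx = 5  [S₁.hot + 8]
35. n3.lim = false  [A.idx > 5]
36. n3.hot = -2  [C.wid * 2 - 28]
37. n3.tag = 25  [A.idx + C.wid + 7]
38. n0.lim = true  [S₁.lim == false]
39. n0.hot = 24  [(if S₁.lim then S₁.tag else a.wid) + 15]
40. n0.tag = 12  [S₁.tag + S₁.hot - 11]

12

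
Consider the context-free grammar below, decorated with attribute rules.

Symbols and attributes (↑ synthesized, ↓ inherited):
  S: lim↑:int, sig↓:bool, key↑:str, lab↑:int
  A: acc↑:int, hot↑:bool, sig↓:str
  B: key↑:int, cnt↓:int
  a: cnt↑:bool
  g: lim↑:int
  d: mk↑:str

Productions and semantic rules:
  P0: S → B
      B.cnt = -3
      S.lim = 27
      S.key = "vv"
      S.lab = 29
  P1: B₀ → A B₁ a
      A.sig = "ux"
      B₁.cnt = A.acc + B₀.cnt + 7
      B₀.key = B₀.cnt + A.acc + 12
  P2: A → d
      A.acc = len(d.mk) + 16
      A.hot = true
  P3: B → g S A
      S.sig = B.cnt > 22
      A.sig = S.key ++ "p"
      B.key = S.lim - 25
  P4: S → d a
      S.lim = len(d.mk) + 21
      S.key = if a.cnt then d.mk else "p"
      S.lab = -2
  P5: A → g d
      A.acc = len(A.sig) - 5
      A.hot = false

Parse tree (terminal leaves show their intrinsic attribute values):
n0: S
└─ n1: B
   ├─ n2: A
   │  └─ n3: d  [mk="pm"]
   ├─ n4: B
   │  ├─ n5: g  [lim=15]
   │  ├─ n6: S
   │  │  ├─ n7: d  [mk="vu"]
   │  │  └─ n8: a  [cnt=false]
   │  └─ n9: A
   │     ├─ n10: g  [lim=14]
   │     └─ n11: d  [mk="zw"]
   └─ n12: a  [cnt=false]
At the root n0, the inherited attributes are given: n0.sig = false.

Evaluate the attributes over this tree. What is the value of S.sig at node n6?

1. n0.sig = false  [given at root]
2. n1.cnt = -3  [-3]
3. n2.sig = "ux"  ["ux"]
4. n3.mk = "pm"  [terminal]
5. n2.acc = 18  [len(d.mk) + 16]
6. n2.hot = true  [true]
7. n4.cnt = 22  [A.acc + B₀.cnt + 7]
8. n5.lim = 15  [terminal]
9. n6.sig = false  [B.cnt > 22]
10. n7.mk = "vu"  [terminal]
11. n8.cnt = false  [terminal]
12. n6.lim = 23  [len(d.mk) + 21]
13. n6.key = "p"  [if a.cnt then d.mk else "p"]
14. n6.lab = -2  [-2]
15. n9.sig = "pp"  [S.key ++ "p"]
16. n10.lim = 14  [terminal]
17. n11.mk = "zw"  [terminal]
18. n9.acc = -3  [len(A.sig) - 5]
19. n9.hot = false  [false]
20. n4.key = -2  [S.lim - 25]
21. n12.cnt = false  [terminal]
22. n1.key = 27  [B₀.cnt + A.acc + 12]
23. n0.lim = 27  [27]
24. n0.key = "vv"  ["vv"]
25. n0.lab = 29  [29]

false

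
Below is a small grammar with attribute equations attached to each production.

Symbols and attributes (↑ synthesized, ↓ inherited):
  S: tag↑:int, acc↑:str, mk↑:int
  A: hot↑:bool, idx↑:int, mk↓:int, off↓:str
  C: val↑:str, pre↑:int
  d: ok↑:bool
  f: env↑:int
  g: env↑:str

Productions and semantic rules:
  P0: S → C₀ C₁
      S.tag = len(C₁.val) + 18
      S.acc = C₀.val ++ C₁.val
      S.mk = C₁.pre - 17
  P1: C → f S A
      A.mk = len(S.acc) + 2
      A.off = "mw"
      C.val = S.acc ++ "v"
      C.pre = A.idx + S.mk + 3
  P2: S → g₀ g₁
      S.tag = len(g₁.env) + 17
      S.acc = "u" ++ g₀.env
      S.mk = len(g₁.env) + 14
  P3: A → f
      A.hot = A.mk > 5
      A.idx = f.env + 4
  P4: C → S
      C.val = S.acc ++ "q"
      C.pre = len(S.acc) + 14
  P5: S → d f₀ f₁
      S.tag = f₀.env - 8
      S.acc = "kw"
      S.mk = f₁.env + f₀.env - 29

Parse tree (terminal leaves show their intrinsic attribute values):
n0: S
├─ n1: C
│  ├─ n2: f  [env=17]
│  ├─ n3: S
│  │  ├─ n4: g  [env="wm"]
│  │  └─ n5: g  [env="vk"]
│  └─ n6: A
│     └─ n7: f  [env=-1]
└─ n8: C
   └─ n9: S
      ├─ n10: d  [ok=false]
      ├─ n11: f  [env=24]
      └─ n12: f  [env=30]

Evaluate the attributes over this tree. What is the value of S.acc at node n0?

1. n2.env = 17  [terminal]
2. n4.env = "wm"  [terminal]
3. n5.env = "vk"  [terminal]
4. n3.tag = 19  [len(g₁.env) + 17]
5. n3.acc = "uwm"  ["u" ++ g₀.env]
6. n3.mk = 16  [len(g₁.env) + 14]
7. n6.mk = 5  [len(S.acc) + 2]
8. n6.off = "mw"  ["mw"]
9. n7.env = -1  [terminal]
10. n6.hot = false  [A.mk > 5]
11. n6.idx = 3  [f.env + 4]
12. n1.val = "uwmv"  [S.acc ++ "v"]
13. n1.pre = 22  [A.idx + S.mk + 3]
14. n10.ok = false  [terminal]
15. n11.env = 24  [terminal]
16. n12.env = 30  [terminal]
17. n9.tag = 16  [f₀.env - 8]
18. n9.acc = "kw"  ["kw"]
19. n9.mk = 25  [f₁.env + f₀.env - 29]
20. n8.val = "kwq"  [S.acc ++ "q"]
21. n8.pre = 16  [len(S.acc) + 14]
22. n0.tag = 21  [len(C₁.val) + 18]
23. n0.acc = "uwmvkwq"  [C₀.val ++ C₁.val]
24. n0.mk = -1  [C₁.pre - 17]

"uwmvkwq"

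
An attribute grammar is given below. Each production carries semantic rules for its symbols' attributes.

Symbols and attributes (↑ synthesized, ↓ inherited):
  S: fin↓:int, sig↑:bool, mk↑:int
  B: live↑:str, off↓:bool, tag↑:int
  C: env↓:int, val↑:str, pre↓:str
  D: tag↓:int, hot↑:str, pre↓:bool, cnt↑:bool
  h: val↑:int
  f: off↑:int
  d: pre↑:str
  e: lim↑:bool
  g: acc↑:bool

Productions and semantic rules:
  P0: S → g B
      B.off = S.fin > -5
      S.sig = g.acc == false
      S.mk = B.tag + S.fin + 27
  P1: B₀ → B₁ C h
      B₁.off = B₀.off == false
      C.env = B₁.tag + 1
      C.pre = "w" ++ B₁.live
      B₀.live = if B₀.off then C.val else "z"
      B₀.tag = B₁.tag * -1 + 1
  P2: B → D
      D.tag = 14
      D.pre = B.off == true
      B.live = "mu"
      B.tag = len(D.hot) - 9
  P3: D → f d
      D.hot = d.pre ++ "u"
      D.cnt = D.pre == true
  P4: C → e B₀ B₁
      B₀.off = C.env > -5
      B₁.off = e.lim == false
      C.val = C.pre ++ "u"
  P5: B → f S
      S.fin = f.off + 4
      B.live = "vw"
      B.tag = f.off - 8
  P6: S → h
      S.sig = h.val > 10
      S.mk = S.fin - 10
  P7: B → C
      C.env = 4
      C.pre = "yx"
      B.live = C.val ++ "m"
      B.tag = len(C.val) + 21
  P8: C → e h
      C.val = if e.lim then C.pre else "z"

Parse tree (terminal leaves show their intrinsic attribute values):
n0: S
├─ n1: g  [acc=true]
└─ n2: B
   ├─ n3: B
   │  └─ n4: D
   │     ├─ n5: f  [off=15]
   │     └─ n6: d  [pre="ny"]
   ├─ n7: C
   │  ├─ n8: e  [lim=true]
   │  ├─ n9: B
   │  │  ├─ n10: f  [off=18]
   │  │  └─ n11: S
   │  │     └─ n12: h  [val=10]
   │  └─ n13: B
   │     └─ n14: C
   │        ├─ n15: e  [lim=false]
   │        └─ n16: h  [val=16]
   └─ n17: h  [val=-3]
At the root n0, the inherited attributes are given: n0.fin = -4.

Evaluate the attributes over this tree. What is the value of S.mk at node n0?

30

1. n0.fin = -4  [given at root]
2. n1.acc = true  [terminal]
3. n2.off = true  [S.fin > -5]
4. n3.off = false  [B₀.off == false]
5. n4.tag = 14  [14]
6. n4.pre = false  [B.off == true]
7. n5.off = 15  [terminal]
8. n6.pre = "ny"  [terminal]
9. n4.hot = "nyu"  [d.pre ++ "u"]
10. n4.cnt = false  [D.pre == true]
11. n3.live = "mu"  ["mu"]
12. n3.tag = -6  [len(D.hot) - 9]
13. n7.env = -5  [B₁.tag + 1]
14. n7.pre = "wmu"  ["w" ++ B₁.live]
15. n8.lim = true  [terminal]
16. n9.off = false  [C.env > -5]
17. n10.off = 18  [terminal]
18. n11.fin = 22  [f.off + 4]
19. n12.val = 10  [terminal]
20. n11.sig = false  [h.val > 10]
21. n11.mk = 12  [S.fin - 10]
22. n9.live = "vw"  ["vw"]
23. n9.tag = 10  [f.off - 8]
24. n13.off = false  [e.lim == false]
25. n14.env = 4  [4]
26. n14.pre = "yx"  ["yx"]
27. n15.lim = false  [terminal]
28. n16.val = 16  [terminal]
29. n14.val = "z"  [if e.lim then C.pre else "z"]
30. n13.live = "zm"  [C.val ++ "m"]
31. n13.tag = 22  [len(C.val) + 21]
32. n7.val = "wmuu"  [C.pre ++ "u"]
33. n17.val = -3  [terminal]
34. n2.live = "wmuu"  [if B₀.off then C.val else "z"]
35. n2.tag = 7  [B₁.tag * -1 + 1]
36. n0.sig = false  [g.acc == false]
37. n0.mk = 30  [B.tag + S.fin + 27]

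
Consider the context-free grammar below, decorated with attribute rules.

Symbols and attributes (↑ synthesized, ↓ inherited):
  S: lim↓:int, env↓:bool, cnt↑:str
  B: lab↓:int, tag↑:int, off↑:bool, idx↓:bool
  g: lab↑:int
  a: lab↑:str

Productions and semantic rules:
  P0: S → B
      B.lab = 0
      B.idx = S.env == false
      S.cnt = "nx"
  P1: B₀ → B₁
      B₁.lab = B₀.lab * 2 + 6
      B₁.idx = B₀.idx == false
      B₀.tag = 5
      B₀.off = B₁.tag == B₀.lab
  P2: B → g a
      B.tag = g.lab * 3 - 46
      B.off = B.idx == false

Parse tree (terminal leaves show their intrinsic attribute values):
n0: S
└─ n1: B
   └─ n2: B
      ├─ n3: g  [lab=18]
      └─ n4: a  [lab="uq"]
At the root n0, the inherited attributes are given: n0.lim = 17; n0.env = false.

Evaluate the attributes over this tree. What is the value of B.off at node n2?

1. n0.lim = 17  [given at root]
2. n0.env = false  [given at root]
3. n1.lab = 0  [0]
4. n1.idx = true  [S.env == false]
5. n2.lab = 6  [B₀.lab * 2 + 6]
6. n2.idx = false  [B₀.idx == false]
7. n3.lab = 18  [terminal]
8. n4.lab = "uq"  [terminal]
9. n2.tag = 8  [g.lab * 3 - 46]
10. n2.off = true  [B.idx == false]
11. n1.tag = 5  [5]
12. n1.off = false  [B₁.tag == B₀.lab]
13. n0.cnt = "nx"  ["nx"]

true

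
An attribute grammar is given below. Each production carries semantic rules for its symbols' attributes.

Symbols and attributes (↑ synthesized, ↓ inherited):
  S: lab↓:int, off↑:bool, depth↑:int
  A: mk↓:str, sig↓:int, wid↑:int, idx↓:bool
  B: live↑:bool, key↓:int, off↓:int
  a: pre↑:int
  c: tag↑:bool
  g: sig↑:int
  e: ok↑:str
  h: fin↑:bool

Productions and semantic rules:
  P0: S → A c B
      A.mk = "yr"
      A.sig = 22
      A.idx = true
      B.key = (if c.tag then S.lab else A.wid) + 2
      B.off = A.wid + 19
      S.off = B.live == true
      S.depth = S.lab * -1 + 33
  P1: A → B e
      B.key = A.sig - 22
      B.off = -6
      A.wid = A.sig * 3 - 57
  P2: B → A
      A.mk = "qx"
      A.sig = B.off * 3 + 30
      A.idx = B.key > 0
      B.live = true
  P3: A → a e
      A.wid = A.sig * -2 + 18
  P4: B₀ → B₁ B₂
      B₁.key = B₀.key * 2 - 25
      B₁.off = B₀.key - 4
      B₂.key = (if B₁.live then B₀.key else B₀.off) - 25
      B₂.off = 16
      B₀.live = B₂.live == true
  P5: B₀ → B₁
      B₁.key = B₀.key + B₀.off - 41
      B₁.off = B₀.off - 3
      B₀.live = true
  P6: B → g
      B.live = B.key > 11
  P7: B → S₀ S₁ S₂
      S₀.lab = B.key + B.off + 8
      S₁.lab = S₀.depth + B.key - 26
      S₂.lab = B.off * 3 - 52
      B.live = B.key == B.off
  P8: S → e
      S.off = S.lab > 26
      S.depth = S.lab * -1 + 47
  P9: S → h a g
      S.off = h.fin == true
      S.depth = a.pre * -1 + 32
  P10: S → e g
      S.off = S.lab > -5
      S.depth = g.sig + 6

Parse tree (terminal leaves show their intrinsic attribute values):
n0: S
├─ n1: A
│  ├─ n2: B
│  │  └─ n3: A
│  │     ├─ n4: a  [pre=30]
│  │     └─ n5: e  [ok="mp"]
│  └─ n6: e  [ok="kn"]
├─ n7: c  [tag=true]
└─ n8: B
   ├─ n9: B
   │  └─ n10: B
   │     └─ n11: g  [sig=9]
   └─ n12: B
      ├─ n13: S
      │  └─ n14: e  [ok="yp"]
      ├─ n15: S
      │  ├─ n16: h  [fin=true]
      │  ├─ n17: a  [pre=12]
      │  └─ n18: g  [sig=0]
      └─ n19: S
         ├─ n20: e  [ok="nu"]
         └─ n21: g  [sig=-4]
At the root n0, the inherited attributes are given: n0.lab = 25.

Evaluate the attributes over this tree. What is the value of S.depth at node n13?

21

1. n0.lab = 25  [given at root]
2. n1.mk = "yr"  ["yr"]
3. n1.sig = 22  [22]
4. n1.idx = true  [true]
5. n2.key = 0  [A.sig - 22]
6. n2.off = -6  [-6]
7. n3.mk = "qx"  ["qx"]
8. n3.sig = 12  [B.off * 3 + 30]
9. n3.idx = false  [B.key > 0]
10. n4.pre = 30  [terminal]
11. n5.ok = "mp"  [terminal]
12. n3.wid = -6  [A.sig * -2 + 18]
13. n2.live = true  [true]
14. n6.ok = "kn"  [terminal]
15. n1.wid = 9  [A.sig * 3 - 57]
16. n7.tag = true  [terminal]
17. n8.key = 27  [(if c.tag then S.lab else A.wid) + 2]
18. n8.off = 28  [A.wid + 19]
19. n9.key = 29  [B₀.key * 2 - 25]
20. n9.off = 23  [B₀.key - 4]
21. n10.key = 11  [B₀.key + B₀.off - 41]
22. n10.off = 20  [B₀.off - 3]
23. n11.sig = 9  [terminal]
24. n10.live = false  [B.key > 11]
25. n9.live = true  [true]
26. n12.key = 2  [(if B₁.live then B₀.key else B₀.off) - 25]
27. n12.off = 16  [16]
28. n13.lab = 26  [B.key + B.off + 8]
29. n14.ok = "yp"  [terminal]
30. n13.off = false  [S.lab > 26]
31. n13.depth = 21  [S.lab * -1 + 47]
32. n15.lab = -3  [S₀.depth + B.key - 26]
33. n16.fin = true  [terminal]
34. n17.pre = 12  [terminal]
35. n18.sig = 0  [terminal]
36. n15.off = true  [h.fin == true]
37. n15.depth = 20  [a.pre * -1 + 32]
38. n19.lab = -4  [B.off * 3 - 52]
39. n20.ok = "nu"  [terminal]
40. n21.sig = -4  [terminal]
41. n19.off = true  [S.lab > -5]
42. n19.depth = 2  [g.sig + 6]
43. n12.live = false  [B.key == B.off]
44. n8.live = false  [B₂.live == true]
45. n0.off = false  [B.live == true]
46. n0.depth = 8  [S.lab * -1 + 33]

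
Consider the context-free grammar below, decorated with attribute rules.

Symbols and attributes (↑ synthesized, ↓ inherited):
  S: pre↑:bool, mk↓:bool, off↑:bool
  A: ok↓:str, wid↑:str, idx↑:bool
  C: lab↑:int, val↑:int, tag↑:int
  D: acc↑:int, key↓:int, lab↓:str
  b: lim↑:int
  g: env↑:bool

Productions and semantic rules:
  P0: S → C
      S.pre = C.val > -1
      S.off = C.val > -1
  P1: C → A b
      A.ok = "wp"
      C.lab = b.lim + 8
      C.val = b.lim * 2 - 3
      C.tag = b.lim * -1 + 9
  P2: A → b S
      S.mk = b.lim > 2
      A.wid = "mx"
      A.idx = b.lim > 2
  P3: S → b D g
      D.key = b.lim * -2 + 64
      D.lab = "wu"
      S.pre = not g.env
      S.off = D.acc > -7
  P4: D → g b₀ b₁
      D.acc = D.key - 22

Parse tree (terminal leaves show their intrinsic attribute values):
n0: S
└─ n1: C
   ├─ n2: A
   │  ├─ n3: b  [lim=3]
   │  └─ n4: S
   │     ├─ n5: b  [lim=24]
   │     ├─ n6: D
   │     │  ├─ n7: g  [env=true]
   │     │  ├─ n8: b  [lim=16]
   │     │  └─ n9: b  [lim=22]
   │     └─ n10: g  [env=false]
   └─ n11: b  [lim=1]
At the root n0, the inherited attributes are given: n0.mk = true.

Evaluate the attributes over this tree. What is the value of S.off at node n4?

1. n0.mk = true  [given at root]
2. n2.ok = "wp"  ["wp"]
3. n3.lim = 3  [terminal]
4. n4.mk = true  [b.lim > 2]
5. n5.lim = 24  [terminal]
6. n6.key = 16  [b.lim * -2 + 64]
7. n6.lab = "wu"  ["wu"]
8. n7.env = true  [terminal]
9. n8.lim = 16  [terminal]
10. n9.lim = 22  [terminal]
11. n6.acc = -6  [D.key - 22]
12. n10.env = false  [terminal]
13. n4.pre = true  [not g.env]
14. n4.off = true  [D.acc > -7]
15. n2.wid = "mx"  ["mx"]
16. n2.idx = true  [b.lim > 2]
17. n11.lim = 1  [terminal]
18. n1.lab = 9  [b.lim + 8]
19. n1.val = -1  [b.lim * 2 - 3]
20. n1.tag = 8  [b.lim * -1 + 9]
21. n0.pre = false  [C.val > -1]
22. n0.off = false  [C.val > -1]

true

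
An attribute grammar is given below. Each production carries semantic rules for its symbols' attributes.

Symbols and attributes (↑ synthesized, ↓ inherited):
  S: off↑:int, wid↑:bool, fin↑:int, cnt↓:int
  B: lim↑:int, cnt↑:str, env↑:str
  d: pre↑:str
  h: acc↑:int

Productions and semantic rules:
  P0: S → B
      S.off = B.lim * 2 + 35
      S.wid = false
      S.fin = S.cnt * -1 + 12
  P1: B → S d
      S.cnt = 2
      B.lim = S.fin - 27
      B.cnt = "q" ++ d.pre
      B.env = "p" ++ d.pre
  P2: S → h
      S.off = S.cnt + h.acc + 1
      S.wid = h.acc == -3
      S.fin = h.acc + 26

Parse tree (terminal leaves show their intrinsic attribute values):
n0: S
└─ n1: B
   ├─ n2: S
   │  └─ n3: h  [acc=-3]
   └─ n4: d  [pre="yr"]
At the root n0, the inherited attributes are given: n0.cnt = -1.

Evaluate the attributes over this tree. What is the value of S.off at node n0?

1. n0.cnt = -1  [given at root]
2. n2.cnt = 2  [2]
3. n3.acc = -3  [terminal]
4. n2.off = 0  [S.cnt + h.acc + 1]
5. n2.wid = true  [h.acc == -3]
6. n2.fin = 23  [h.acc + 26]
7. n4.pre = "yr"  [terminal]
8. n1.lim = -4  [S.fin - 27]
9. n1.cnt = "qyr"  ["q" ++ d.pre]
10. n1.env = "pyr"  ["p" ++ d.pre]
11. n0.off = 27  [B.lim * 2 + 35]
12. n0.wid = false  [false]
13. n0.fin = 13  [S.cnt * -1 + 12]

27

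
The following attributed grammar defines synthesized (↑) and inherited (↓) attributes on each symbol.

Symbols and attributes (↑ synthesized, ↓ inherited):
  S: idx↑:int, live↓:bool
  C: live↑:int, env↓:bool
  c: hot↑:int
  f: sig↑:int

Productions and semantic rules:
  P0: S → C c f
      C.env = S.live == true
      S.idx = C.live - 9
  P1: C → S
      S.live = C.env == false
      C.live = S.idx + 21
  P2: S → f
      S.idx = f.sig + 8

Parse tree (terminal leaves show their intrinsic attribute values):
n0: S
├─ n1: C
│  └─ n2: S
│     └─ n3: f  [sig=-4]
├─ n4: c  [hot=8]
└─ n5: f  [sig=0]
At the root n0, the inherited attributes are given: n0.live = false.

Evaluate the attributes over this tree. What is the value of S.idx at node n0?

16

1. n0.live = false  [given at root]
2. n1.env = false  [S.live == true]
3. n2.live = true  [C.env == false]
4. n3.sig = -4  [terminal]
5. n2.idx = 4  [f.sig + 8]
6. n1.live = 25  [S.idx + 21]
7. n4.hot = 8  [terminal]
8. n5.sig = 0  [terminal]
9. n0.idx = 16  [C.live - 9]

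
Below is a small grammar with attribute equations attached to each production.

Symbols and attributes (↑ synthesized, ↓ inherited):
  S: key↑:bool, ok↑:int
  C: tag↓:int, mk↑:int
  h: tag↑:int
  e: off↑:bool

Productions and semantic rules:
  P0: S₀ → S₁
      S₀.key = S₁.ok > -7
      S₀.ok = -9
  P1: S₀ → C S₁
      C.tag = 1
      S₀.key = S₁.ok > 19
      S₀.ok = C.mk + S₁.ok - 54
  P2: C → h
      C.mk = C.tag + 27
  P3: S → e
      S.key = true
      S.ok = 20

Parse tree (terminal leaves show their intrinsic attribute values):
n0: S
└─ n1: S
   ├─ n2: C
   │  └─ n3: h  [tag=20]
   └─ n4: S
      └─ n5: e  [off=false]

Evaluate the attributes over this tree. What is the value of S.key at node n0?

1. n2.tag = 1  [1]
2. n3.tag = 20  [terminal]
3. n2.mk = 28  [C.tag + 27]
4. n5.off = false  [terminal]
5. n4.key = true  [true]
6. n4.ok = 20  [20]
7. n1.key = true  [S₁.ok > 19]
8. n1.ok = -6  [C.mk + S₁.ok - 54]
9. n0.key = true  [S₁.ok > -7]
10. n0.ok = -9  [-9]

true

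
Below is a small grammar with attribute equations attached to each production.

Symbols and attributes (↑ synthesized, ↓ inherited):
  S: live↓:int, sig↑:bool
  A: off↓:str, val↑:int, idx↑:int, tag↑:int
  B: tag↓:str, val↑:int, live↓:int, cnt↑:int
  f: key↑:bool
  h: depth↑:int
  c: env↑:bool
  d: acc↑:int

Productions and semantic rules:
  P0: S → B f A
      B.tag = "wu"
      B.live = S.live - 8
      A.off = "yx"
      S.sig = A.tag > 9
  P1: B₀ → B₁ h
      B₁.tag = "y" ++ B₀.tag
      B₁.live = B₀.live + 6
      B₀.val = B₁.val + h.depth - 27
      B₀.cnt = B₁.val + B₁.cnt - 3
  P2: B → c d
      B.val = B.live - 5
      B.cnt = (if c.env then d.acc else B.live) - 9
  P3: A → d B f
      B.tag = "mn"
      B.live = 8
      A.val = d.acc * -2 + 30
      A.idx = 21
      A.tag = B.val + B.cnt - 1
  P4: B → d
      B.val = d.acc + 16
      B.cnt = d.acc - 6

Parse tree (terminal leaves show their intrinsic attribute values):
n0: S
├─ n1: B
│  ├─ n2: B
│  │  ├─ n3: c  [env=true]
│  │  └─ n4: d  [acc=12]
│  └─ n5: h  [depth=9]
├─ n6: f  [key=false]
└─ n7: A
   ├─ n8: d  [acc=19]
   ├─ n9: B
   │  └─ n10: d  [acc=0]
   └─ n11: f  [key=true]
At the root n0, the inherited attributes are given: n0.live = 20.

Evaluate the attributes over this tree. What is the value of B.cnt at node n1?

1. n0.live = 20  [given at root]
2. n1.tag = "wu"  ["wu"]
3. n1.live = 12  [S.live - 8]
4. n2.tag = "ywu"  ["y" ++ B₀.tag]
5. n2.live = 18  [B₀.live + 6]
6. n3.env = true  [terminal]
7. n4.acc = 12  [terminal]
8. n2.val = 13  [B.live - 5]
9. n2.cnt = 3  [(if c.env then d.acc else B.live) - 9]
10. n5.depth = 9  [terminal]
11. n1.val = -5  [B₁.val + h.depth - 27]
12. n1.cnt = 13  [B₁.val + B₁.cnt - 3]
13. n6.key = false  [terminal]
14. n7.off = "yx"  ["yx"]
15. n8.acc = 19  [terminal]
16. n9.tag = "mn"  ["mn"]
17. n9.live = 8  [8]
18. n10.acc = 0  [terminal]
19. n9.val = 16  [d.acc + 16]
20. n9.cnt = -6  [d.acc - 6]
21. n11.key = true  [terminal]
22. n7.val = -8  [d.acc * -2 + 30]
23. n7.idx = 21  [21]
24. n7.tag = 9  [B.val + B.cnt - 1]
25. n0.sig = false  [A.tag > 9]

13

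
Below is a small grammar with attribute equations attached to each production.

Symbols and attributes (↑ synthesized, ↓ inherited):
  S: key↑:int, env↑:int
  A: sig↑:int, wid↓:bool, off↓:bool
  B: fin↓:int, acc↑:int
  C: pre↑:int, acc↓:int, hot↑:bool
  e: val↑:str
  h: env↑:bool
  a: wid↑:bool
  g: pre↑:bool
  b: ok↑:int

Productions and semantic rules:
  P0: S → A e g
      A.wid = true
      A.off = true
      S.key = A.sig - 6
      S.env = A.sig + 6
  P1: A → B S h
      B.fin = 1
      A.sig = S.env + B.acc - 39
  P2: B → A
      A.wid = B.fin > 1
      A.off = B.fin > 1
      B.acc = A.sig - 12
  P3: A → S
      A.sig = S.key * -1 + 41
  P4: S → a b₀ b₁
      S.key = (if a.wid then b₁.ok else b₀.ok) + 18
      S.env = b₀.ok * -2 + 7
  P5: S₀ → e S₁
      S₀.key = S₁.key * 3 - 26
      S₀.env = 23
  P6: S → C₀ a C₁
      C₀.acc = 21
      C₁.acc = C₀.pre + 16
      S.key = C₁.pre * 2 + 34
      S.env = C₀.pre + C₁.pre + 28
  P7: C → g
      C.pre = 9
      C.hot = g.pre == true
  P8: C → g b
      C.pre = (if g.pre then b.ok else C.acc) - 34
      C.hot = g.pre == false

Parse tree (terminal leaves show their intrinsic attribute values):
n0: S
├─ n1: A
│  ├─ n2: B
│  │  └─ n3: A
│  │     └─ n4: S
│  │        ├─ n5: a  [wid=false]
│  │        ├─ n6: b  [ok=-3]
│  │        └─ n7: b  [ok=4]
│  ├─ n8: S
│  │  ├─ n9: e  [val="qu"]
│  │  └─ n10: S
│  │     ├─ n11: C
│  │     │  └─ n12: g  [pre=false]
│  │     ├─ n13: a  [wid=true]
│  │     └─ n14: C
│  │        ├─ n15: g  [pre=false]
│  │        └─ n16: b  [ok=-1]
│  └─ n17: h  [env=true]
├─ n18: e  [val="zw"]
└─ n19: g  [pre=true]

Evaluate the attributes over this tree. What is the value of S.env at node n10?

1. n1.wid = true  [true]
2. n1.off = true  [true]
3. n2.fin = 1  [1]
4. n3.wid = false  [B.fin > 1]
5. n3.off = false  [B.fin > 1]
6. n5.wid = false  [terminal]
7. n6.ok = -3  [terminal]
8. n7.ok = 4  [terminal]
9. n4.key = 15  [(if a.wid then b₁.ok else b₀.ok) + 18]
10. n4.env = 13  [b₀.ok * -2 + 7]
11. n3.sig = 26  [S.key * -1 + 41]
12. n2.acc = 14  [A.sig - 12]
13. n9.val = "qu"  [terminal]
14. n11.acc = 21  [21]
15. n12.pre = false  [terminal]
16. n11.pre = 9  [9]
17. n11.hot = false  [g.pre == true]
18. n13.wid = true  [terminal]
19. n14.acc = 25  [C₀.pre + 16]
20. n15.pre = false  [terminal]
21. n16.ok = -1  [terminal]
22. n14.pre = -9  [(if g.pre then b.ok else C.acc) - 34]
23. n14.hot = true  [g.pre == false]
24. n10.key = 16  [C₁.pre * 2 + 34]
25. n10.env = 28  [C₀.pre + C₁.pre + 28]
26. n8.key = 22  [S₁.key * 3 - 26]
27. n8.env = 23  [23]
28. n17.env = true  [terminal]
29. n1.sig = -2  [S.env + B.acc - 39]
30. n18.val = "zw"  [terminal]
31. n19.pre = true  [terminal]
32. n0.key = -8  [A.sig - 6]
33. n0.env = 4  [A.sig + 6]

28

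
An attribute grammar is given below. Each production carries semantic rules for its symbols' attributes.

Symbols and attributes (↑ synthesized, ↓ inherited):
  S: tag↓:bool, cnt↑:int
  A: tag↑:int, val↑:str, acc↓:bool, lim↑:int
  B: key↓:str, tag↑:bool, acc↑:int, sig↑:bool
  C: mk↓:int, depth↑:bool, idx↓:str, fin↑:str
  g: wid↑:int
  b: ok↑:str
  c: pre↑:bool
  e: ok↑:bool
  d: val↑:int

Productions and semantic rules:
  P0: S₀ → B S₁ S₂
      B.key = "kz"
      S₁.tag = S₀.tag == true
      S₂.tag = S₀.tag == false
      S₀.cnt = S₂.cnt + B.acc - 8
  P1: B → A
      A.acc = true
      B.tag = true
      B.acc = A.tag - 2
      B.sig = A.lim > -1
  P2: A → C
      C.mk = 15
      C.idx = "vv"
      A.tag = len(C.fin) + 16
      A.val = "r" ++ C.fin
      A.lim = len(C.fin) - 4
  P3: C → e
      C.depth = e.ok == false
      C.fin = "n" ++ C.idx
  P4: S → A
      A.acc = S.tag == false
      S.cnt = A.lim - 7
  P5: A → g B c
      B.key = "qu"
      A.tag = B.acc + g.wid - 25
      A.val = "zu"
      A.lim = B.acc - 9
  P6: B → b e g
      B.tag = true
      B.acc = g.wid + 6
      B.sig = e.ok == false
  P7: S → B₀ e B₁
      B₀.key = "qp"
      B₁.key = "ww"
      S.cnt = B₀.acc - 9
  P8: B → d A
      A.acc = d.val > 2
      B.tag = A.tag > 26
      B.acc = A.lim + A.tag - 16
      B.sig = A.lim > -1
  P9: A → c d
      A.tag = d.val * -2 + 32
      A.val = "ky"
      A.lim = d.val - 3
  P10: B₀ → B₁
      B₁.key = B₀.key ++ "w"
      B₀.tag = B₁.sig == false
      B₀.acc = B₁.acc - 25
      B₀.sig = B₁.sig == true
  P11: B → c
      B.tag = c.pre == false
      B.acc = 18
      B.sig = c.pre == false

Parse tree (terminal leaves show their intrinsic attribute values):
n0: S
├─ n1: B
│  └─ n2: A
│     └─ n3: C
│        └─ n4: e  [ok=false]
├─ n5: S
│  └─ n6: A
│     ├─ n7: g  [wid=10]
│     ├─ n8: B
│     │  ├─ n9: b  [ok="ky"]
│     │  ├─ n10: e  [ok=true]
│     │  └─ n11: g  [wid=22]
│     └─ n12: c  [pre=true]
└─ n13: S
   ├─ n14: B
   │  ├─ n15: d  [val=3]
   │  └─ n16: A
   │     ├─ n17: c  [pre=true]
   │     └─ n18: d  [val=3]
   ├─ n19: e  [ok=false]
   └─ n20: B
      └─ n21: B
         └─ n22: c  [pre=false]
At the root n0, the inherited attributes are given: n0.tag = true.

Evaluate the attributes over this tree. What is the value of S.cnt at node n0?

1. n0.tag = true  [given at root]
2. n1.key = "kz"  ["kz"]
3. n2.acc = true  [true]
4. n3.mk = 15  [15]
5. n3.idx = "vv"  ["vv"]
6. n4.ok = false  [terminal]
7. n3.depth = true  [e.ok == false]
8. n3.fin = "nvv"  ["n" ++ C.idx]
9. n2.tag = 19  [len(C.fin) + 16]
10. n2.val = "rnvv"  ["r" ++ C.fin]
11. n2.lim = -1  [len(C.fin) - 4]
12. n1.tag = true  [true]
13. n1.acc = 17  [A.tag - 2]
14. n1.sig = false  [A.lim > -1]
15. n5.tag = true  [S₀.tag == true]
16. n6.acc = false  [S.tag == false]
17. n7.wid = 10  [terminal]
18. n8.key = "qu"  ["qu"]
19. n9.ok = "ky"  [terminal]
20. n10.ok = true  [terminal]
21. n11.wid = 22  [terminal]
22. n8.tag = true  [true]
23. n8.acc = 28  [g.wid + 6]
24. n8.sig = false  [e.ok == false]
25. n12.pre = true  [terminal]
26. n6.tag = 13  [B.acc + g.wid - 25]
27. n6.val = "zu"  ["zu"]
28. n6.lim = 19  [B.acc - 9]
29. n5.cnt = 12  [A.lim - 7]
30. n13.tag = false  [S₀.tag == false]
31. n14.key = "qp"  ["qp"]
32. n15.val = 3  [terminal]
33. n16.acc = true  [d.val > 2]
34. n17.pre = true  [terminal]
35. n18.val = 3  [terminal]
36. n16.tag = 26  [d.val * -2 + 32]
37. n16.val = "ky"  ["ky"]
38. n16.lim = 0  [d.val - 3]
39. n14.tag = false  [A.tag > 26]
40. n14.acc = 10  [A.lim + A.tag - 16]
41. n14.sig = true  [A.lim > -1]
42. n19.ok = false  [terminal]
43. n20.key = "ww"  ["ww"]
44. n21.key = "www"  [B₀.key ++ "w"]
45. n22.pre = false  [terminal]
46. n21.tag = true  [c.pre == false]
47. n21.acc = 18  [18]
48. n21.sig = true  [c.pre == false]
49. n20.tag = false  [B₁.sig == false]
50. n20.acc = -7  [B₁.acc - 25]
51. n20.sig = true  [B₁.sig == true]
52. n13.cnt = 1  [B₀.acc - 9]
53. n0.cnt = 10  [S₂.cnt + B.acc - 8]

10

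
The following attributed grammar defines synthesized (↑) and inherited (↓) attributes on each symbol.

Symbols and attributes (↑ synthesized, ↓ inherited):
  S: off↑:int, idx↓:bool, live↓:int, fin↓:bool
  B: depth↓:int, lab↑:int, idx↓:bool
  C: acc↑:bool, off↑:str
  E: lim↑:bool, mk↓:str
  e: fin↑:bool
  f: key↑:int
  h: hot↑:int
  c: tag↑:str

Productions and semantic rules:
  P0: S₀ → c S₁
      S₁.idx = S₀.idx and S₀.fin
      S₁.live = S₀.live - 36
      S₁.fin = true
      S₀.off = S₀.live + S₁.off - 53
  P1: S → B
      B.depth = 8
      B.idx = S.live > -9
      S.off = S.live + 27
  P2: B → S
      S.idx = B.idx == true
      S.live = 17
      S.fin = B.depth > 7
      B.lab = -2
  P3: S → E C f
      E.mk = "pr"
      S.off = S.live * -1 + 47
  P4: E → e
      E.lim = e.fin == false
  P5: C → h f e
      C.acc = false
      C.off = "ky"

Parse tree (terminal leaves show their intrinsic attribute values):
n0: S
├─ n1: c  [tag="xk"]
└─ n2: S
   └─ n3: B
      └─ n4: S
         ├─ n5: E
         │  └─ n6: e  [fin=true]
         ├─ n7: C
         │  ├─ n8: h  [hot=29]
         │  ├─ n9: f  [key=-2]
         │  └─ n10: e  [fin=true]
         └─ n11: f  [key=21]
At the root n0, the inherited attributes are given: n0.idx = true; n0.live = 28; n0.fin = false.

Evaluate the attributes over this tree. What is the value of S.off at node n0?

1. n0.idx = true  [given at root]
2. n0.live = 28  [given at root]
3. n0.fin = false  [given at root]
4. n1.tag = "xk"  [terminal]
5. n2.idx = false  [S₀.idx and S₀.fin]
6. n2.live = -8  [S₀.live - 36]
7. n2.fin = true  [true]
8. n3.depth = 8  [8]
9. n3.idx = true  [S.live > -9]
10. n4.idx = true  [B.idx == true]
11. n4.live = 17  [17]
12. n4.fin = true  [B.depth > 7]
13. n5.mk = "pr"  ["pr"]
14. n6.fin = true  [terminal]
15. n5.lim = false  [e.fin == false]
16. n8.hot = 29  [terminal]
17. n9.key = -2  [terminal]
18. n10.fin = true  [terminal]
19. n7.acc = false  [false]
20. n7.off = "ky"  ["ky"]
21. n11.key = 21  [terminal]
22. n4.off = 30  [S.live * -1 + 47]
23. n3.lab = -2  [-2]
24. n2.off = 19  [S.live + 27]
25. n0.off = -6  [S₀.live + S₁.off - 53]

-6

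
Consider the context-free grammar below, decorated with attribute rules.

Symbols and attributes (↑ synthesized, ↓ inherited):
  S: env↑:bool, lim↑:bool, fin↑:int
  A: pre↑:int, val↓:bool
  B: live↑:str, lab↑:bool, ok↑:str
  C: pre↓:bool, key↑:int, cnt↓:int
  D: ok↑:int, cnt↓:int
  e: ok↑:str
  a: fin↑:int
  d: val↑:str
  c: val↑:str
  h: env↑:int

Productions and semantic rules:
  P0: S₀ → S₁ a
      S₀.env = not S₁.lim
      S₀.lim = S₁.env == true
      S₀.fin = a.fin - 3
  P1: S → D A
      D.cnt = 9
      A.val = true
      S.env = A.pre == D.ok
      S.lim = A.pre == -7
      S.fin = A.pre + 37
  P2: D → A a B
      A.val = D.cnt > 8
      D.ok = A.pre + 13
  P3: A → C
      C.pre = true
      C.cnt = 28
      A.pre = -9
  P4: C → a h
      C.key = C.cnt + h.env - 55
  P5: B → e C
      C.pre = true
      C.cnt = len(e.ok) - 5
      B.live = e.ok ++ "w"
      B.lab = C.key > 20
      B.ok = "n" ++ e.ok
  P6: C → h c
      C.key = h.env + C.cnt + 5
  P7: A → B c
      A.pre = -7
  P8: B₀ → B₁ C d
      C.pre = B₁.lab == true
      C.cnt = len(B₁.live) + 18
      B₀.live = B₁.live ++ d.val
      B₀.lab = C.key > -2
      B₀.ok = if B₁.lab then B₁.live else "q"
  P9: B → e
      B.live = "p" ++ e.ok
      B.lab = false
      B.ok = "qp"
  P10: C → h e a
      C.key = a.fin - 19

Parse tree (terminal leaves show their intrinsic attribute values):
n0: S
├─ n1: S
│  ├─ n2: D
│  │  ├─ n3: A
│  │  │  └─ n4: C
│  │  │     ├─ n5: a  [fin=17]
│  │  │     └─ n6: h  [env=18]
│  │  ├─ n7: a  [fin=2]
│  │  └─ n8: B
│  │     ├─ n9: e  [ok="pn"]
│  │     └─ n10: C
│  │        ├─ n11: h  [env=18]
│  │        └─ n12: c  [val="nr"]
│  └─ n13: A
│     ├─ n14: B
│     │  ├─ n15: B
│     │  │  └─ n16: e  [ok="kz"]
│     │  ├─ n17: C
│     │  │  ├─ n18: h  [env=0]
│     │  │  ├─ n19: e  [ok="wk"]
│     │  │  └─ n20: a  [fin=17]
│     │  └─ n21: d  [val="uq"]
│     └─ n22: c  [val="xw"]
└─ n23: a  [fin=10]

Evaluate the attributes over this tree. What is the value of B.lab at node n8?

1. n2.cnt = 9  [9]
2. n3.val = true  [D.cnt > 8]
3. n4.pre = true  [true]
4. n4.cnt = 28  [28]
5. n5.fin = 17  [terminal]
6. n6.env = 18  [terminal]
7. n4.key = -9  [C.cnt + h.env - 55]
8. n3.pre = -9  [-9]
9. n7.fin = 2  [terminal]
10. n9.ok = "pn"  [terminal]
11. n10.pre = true  [true]
12. n10.cnt = -3  [len(e.ok) - 5]
13. n11.env = 18  [terminal]
14. n12.val = "nr"  [terminal]
15. n10.key = 20  [h.env + C.cnt + 5]
16. n8.live = "pnw"  [e.ok ++ "w"]
17. n8.lab = false  [C.key > 20]
18. n8.ok = "npn"  ["n" ++ e.ok]
19. n2.ok = 4  [A.pre + 13]
20. n13.val = true  [true]
21. n16.ok = "kz"  [terminal]
22. n15.live = "pkz"  ["p" ++ e.ok]
23. n15.lab = false  [false]
24. n15.ok = "qp"  ["qp"]
25. n17.pre = false  [B₁.lab == true]
26. n17.cnt = 21  [len(B₁.live) + 18]
27. n18.env = 0  [terminal]
28. n19.ok = "wk"  [terminal]
29. n20.fin = 17  [terminal]
30. n17.key = -2  [a.fin - 19]
31. n21.val = "uq"  [terminal]
32. n14.live = "pkzuq"  [B₁.live ++ d.val]
33. n14.lab = false  [C.key > -2]
34. n14.ok = "q"  [if B₁.lab then B₁.live else "q"]
35. n22.val = "xw"  [terminal]
36. n13.pre = -7  [-7]
37. n1.env = false  [A.pre == D.ok]
38. n1.lim = true  [A.pre == -7]
39. n1.fin = 30  [A.pre + 37]
40. n23.fin = 10  [terminal]
41. n0.env = false  [not S₁.lim]
42. n0.lim = false  [S₁.env == true]
43. n0.fin = 7  [a.fin - 3]

false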